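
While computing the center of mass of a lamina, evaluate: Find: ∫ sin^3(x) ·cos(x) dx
Let u = sin(x), du = cos(x) dx
∫ u^3 du = u^4/4 + C

Answer: sin^4(x)/4 + C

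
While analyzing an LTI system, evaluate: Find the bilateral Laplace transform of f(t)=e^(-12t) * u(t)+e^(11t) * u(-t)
For e^(-12t) * u(t): L=1/(s + 12), Re(s) > -12
For e^(11t) * u(-t): L=-1/(s-11), Re(s) < 11
Combined: F(s)=1/(s + 12) - 1/(s-11), -12 < Re(s) < 11

Answer: 1/(s + 12) - 1/(s-11), ROC: -12 < Re(s) < 11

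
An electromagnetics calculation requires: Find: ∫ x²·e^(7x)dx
Integration by parts twice:
First: u=x², dv=e^(7x) dx => x²e^(7x)/7 - (2/7)∫ xe^(7x) dx
Second (∫ xe^(7x) dx): xe^(7x)/7 - e^(7x)/49
Combining: e^(7x)(x²/7 - 2x/49 + 2/343) + C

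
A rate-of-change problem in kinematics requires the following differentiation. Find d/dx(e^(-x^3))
Chain rule: d/dx[e^u]=e^u · u' where u=-x^3
u'=-3x^2

Answer: -3x^2·e^(-x^3)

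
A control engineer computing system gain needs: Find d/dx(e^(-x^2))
Chain rule: d/dx[e^u]=e^u · u' where u=-x^2
u'=-2x

Answer: -2x·e^(-x^2)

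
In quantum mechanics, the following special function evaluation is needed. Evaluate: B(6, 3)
B(x,y)=Γ(x)Γ(y)/Γ(x+y)=(x-1)!(y-1)!/(x+y-1)!
B(6,3)=5!·2!/8!=1/168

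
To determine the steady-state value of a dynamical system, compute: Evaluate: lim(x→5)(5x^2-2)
Polynomial is continuous, so substitute x=5:
5·5^2-2=123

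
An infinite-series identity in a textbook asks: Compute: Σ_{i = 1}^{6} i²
Using formula: Σ i^2=n(n + 1)(2n + 1)/6=6·7·13/6=91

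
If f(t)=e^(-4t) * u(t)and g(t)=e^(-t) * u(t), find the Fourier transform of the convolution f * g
By the convolution theorem: F{f*g} = F(omega)*G(omega)
F(omega) = 1/(4 + j*omega), G(omega) = 1/(1 + j*omega)
F{f*g} = 1/((4 + j*omega)(1 + j*omega))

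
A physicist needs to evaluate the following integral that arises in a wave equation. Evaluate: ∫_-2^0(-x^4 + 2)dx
Step 1: Find antiderivative F(x)=(-1/5)x^5+2x
Step 2: F(0) - F(-2)=0 - (12/5)=-12/5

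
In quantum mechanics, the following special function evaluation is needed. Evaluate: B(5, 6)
B(x,y)=Γ(x)Γ(y)/Γ(x+y)=(x-1)!(y-1)!/(x+y-1)!
B(5,6)=4!·5!/10!=1/1260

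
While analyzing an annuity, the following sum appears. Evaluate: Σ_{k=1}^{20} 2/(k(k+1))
Partial fractions: 2/(k(k+1)) = 2/k - 2/(k+1)
Telescoping sum: 2(1-1/21) = 2·20/21

Answer: 40/21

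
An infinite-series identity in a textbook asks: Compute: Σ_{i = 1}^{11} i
Using formula: Σ i^1=n(n+1)/2=11·12/2=66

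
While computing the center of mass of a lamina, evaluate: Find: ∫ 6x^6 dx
Using power rule: ∫ 6x^6 dx=6/7 x^7 + C=(6/7)x^7 + C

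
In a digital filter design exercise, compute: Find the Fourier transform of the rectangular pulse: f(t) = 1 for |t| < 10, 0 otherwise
F(omega) = integral from -10 to 10 of e^(-j*omega*t) dt
= 2*sin(10*omega)/omega = 20*sinc(10*omega/pi)

Answer: 2*sin(10*omega)/omega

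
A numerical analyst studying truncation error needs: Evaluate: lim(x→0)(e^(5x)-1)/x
L'Hôpital (0/0): lim 5e^(5x)/1=5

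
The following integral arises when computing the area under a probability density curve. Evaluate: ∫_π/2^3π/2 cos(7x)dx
Antiderivative: sin(7x)/7
Evaluate at bounds: [sin(7·3π/2)/7] - [sin(7·π/2)/7]
= ((1) - (-1))/7 = 2/7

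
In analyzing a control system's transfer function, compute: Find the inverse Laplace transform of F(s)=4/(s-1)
L^(-1){4/(s-a)}=c·e^(at)
Here a=1, c=4

Answer: 4e^(t)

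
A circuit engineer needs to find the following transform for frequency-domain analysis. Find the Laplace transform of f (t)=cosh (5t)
L{cosh(at)} = s/(s²-a²)
L{cosh(5t)} = s/(s²-25)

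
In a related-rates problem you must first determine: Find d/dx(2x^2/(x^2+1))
Quotient rule: (f/g)' = (f'g - fg')/g²
f = 2x^2, f' = 4x
g = x^2+1, g' = 2x

Answer: (4x·(x^2+1)-4x^3)/(x^2+1)²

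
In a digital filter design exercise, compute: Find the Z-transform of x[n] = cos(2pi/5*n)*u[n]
Z{cos(w0 * n) * u[n]}=z(z - cos(w0))/(z^2-2z * cos(w0)+1)
With w0=2pi/5: X(z)=z(z - cos(2pi/5))/(z^2-2z * cos(2pi/5)+1)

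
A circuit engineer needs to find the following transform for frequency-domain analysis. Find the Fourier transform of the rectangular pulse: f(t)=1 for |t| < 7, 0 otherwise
F(omega) = integral from -7 to 7 of e^(-j * omega * t) dt
= 2 * sin(7 * omega)/omega = 14 * sinc(7 * omega/pi)

Answer: 2 * sin(7 * omega)/omega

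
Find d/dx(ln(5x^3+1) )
Chain rule: d/dx[ln(u)]=u'/u where u=5x^3 + 1
u'=15x^2

Answer: (15x^2)/(5x^3 + 1)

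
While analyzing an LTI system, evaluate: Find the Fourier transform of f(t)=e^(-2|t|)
Using the standard pair: F{e^(-a|t|)}=2a/(a^2 + omega^2)
With a=2: F(omega)=4/(4 + omega^2)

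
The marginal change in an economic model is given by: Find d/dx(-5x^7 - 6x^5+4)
Power rule: d/dx(ax^n) = n·a·x^(n-1)
Term by term: -35·x^6-30·x^4

Answer: -35x^6-30x^4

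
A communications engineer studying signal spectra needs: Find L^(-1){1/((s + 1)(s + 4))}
Partial fractions: 1/((s+1)(s+4)) = A/(s+1)+B/(s+4)
Cover-up: A = 1/(s+4)|_{s = -1} = 1/3; B = 1/(s+1)|_{s = -4} = -1/3
L^(-1) = (1/3)e^(-t) - (1/3)e^(-4t)

Answer: (1/3)(e^(-t) - e^(-4t))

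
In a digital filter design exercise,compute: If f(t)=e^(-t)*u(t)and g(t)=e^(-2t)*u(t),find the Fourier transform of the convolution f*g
By the convolution theorem: F{f*g}=F(omega)*G(omega)
F(omega)=1/(1+j*omega), G(omega)=1/(2+j*omega)
F{f*g}=1/((1+j*omega)(2+j*omega))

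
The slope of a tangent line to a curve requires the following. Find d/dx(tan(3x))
Chain rule: d/dx[tan(u)]=sec²(u)·u' where u=3x
u'=3

Answer: 3·sec²(3x)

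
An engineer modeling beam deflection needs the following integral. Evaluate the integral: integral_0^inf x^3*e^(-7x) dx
This is a Gamma integral. Substitute u=7x (du=7 dx):
integral_0^inf x^3*e^(-7x) dx=(1/7^4) integral_0^inf u^3*e^(-u) du
=Gamma(4)/7^4=3!/7^4=6/2401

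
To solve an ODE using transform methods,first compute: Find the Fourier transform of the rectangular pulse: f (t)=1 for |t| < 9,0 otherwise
F(omega) = integral from -9 to 9 of e^(-j*omega*t) dt
= 2*sin(9*omega)/omega = 18*sinc(9*omega/pi)

Answer: 2*sin(9*omega)/omega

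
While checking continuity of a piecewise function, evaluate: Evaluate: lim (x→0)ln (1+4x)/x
L'Hôpital (0/0): lim 4/(1+4x) / 1=4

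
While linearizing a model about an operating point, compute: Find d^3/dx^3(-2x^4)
Apply power rule 3 times:
d^1: -8x^3
d^2: -24x^2
d^3: -48x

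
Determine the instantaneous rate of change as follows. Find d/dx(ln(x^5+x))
Chain rule: d/dx[ln(u)] = u'/u where u = x^5 + x
u' = 5x^4 + 1

Answer: (5x^4 + 1)/(x^5 + x)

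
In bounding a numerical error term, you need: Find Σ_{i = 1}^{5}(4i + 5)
=4·Σ i+5·5=4·15+25=85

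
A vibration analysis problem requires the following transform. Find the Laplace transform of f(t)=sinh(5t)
L{sinh(at)}=a/(s²-a²)
L{sinh(5t)}=5/(s²-25)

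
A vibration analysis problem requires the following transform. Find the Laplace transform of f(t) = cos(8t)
L{cos(wt)}=s/(s²+w²)
L{cos(8t)}=s/(s²+64)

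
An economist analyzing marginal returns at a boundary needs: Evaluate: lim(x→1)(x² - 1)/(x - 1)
Factor: (x² - 1)=(x-1)(x+1)
Cancel (x-1): lim(x→1) (x+1)=2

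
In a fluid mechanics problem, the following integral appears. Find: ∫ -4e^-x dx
Since d/dx[e^-x]=- e^-x, we get 4e^-x + C

Answer: 4e^-x + C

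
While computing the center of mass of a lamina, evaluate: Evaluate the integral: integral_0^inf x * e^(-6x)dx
This is a Gamma integral. Substitute u=6x (du=6 dx):
integral_0^inf x * e^(-6x) dx=(1/6^2) integral_0^inf u^1 * e^(-u) du
=Gamma(2)/6^2=1!/6^2=1/36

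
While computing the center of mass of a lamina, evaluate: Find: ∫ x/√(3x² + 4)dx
Let u = 3x² + 4, du = 6x dx
∫ (1/6)·u^(-1/2) du = √u/3 + C

Answer: √(3x² + 4)/3 + C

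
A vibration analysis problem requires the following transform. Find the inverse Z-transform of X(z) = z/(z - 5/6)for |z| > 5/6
Standard pair: z/(z-a) <-> a^n * u[n] for causal signals
With a = 5/6: x[n] = (5/6)^n * u[n]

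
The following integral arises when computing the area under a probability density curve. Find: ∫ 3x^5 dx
Using power rule: ∫ 3x^5 dx=3/6 x^6+C=(1/2)x^6+C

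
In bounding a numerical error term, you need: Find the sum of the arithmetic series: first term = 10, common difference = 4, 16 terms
Last term: a_n=10 + (16 - 1)·4=70
Sum=n(a_1 + a_n)/2=16(10 + 70)/2=640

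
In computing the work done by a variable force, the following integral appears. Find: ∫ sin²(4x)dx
Using identity sin²(u)=(1 - cos(2u))/2:
∫ (1 - cos(8x))/2 dx=x/2 - sin(8x)/16 + C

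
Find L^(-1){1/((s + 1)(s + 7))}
Partial fractions: 1/((s+1)(s+7))=A/(s+1)+B/(s+7)
Cover-up: A=1/(s+7)|_{s=-1}=1/6; B=1/(s+1)|_{s=-7}=-1/6
L^(-1)=(1/6)e^(-t) - (1/6)e^(-7t)

Answer: (1/6)(e^(-t) - e^(-7t))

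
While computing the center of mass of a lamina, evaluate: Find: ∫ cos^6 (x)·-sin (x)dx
Let u=cos(x), du=-sin(x) dx
∫ u^6 du=u^7/7+C

Answer: cos^7(x)/7+C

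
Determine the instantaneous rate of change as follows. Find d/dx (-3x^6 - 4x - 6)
Power rule: d/dx(ax^n)=n·a·x^(n-1)
Term by term: -18·x^5-4

Answer: -18x^5-4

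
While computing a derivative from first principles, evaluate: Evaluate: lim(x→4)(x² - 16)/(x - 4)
Factor: (x² - 16)=(x-4)(x+4)
Cancel (x-4): lim(x→4) (x+4)=8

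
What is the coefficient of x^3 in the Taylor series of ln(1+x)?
ln(1+x) = Σ (-1)^(n+1) x^n/n
Coefficient of x^3 = (-1)^4/3 = 1/3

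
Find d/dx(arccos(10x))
d/dx[arccos(u)] = -u'/√(1-u²), u = 10x, u' = 10

Answer: -10/√(1-100x²)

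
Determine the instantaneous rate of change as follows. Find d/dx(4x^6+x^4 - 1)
Power rule: d/dx(ax^n) = n·a·x^(n-1)
Term by term: 24·x^5 + 4·x^3

Answer: 24x^5 + 4x^3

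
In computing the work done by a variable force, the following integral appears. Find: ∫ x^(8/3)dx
Power rule: ∫ x^(8/3) dx=x^(11/3)/(11/3)+C

Answer: (3/11)·x^(11/3)+C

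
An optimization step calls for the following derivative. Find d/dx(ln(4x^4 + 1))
Chain rule: d/dx[ln(u)]=u'/u where u=4x^4+1
u'=16x^3

Answer: (16x^3)/(4x^4+1)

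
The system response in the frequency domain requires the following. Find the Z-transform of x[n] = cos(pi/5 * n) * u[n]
Z{cos(w0 * n) * u[n]} = z(z - cos(w0))/(z^2-2z * cos(w0)+1)
With w0 = pi/5: X(z) = z(z - cos(pi/5))/(z^2-2z * cos(pi/5)+1)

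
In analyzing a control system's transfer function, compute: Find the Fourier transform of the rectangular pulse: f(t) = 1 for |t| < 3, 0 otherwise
F(omega)=integral from -3 to 3 of e^(-j * omega * t) dt
=2 * sin(3 * omega)/omega=6 * sinc(3 * omega/pi)

Answer: 2 * sin(3 * omega)/omega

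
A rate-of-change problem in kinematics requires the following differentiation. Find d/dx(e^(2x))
Chain rule: d/dx[e^u] = e^u · u' where u = 2x
u' = 2

Answer: 2·e^(2x)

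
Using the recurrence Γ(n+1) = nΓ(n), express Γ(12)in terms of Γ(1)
Γ(12) = 11Γ(11) = 11·10Γ(10) = ... = 11!·Γ(1) = 39916800·Γ(1)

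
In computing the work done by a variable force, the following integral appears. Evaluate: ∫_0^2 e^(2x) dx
Antiderivative: (1/2)e^(2x)
Evaluate: (1/2)(e^4-1)

Answer: (e^4-1)/2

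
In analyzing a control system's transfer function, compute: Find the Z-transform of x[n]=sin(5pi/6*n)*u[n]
Z{sin(w0*n)*u[n]} = z*sin(w0)/(z^2-2z*cos(w0)+1)
With w0 = 5pi/6: X(z) = z*sin(5pi/6)/(z^2-2z*cos(5pi/6)+1)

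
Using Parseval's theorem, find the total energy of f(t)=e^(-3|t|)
Parseval's theorem: E=integral |f(t)|^2 dt=(1/2pi) integral |F(omega)|^2 domega
E=integral_{-inf}^{inf} e^(-6|t|) dt=2 * integral_0^inf e^(-6t) dt=2/(2 * 3)=1/3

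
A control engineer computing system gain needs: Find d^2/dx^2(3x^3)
Apply power rule 2 times:
d^1: 9x^2
d^2: 18x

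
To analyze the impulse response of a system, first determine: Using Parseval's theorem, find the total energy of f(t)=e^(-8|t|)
Parseval's theorem: E=integral |f(t)|^2 dt=(1/2pi) integral |F(omega)|^2 domega
E=integral_{-inf}^{inf} e^(-16|t|) dt=2*integral_0^inf e^(-16t) dt=2/(2*8)=1/8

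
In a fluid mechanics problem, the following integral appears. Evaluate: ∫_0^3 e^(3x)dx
Antiderivative: (1/3)e^(3x)
Evaluate: (1/3)(e^9 - 1)

Answer: (e^9 - 1)/3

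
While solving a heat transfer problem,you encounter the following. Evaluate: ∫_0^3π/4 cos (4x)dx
Antiderivative: sin(4x)/4
Evaluate at bounds: [sin(4·3π/4)/4] - [sin(4·0)/4]
= ((0) - (0))/4 = 0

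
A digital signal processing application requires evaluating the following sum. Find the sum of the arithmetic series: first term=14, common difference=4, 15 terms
Last term: a_n=14 + (15 - 1)·4=70
Sum=n(a_1 + a_n)/2=15(14 + 70)/2=630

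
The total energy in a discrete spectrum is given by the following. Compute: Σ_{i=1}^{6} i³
Using formula: Σ i^3 = [n(n+1)/2]² = [6·7/2]² = 441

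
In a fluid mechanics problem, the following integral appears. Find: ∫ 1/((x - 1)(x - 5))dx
Partial fractions: 1/((x-1)(x-5))=A/(x-1) + B/(x-5)
A=-1/4, B=1/4
∫ [-1/4· 1/(x-1) + 1/4· 1/(x-5)] dx
=(1/4)[ln|x-5| - ln|x-1|] + C

Answer: (1/4)·ln|(x-5)/(x-1)| + C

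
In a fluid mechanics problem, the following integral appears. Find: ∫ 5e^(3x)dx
Since d/dx[e^(3x)]=3e^(3x), we get 5/3 e^(3x) + C

Answer: (5/3)e^(3x) + C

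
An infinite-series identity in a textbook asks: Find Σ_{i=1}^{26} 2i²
=2·n(n + 1)(2n + 1)/6=2·26·27·53/6=12402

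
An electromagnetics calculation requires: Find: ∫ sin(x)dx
Using standard integral: ∫ sin(x) dx=-cos(x)+C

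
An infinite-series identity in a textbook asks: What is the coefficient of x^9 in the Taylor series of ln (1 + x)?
ln(1 + x) = Σ (-1)^(n + 1) x^n/n
Coefficient of x^9 = (-1)^10/9 = 1/9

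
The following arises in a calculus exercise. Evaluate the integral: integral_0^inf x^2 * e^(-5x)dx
This is a Gamma integral. Substitute u=5x (du=5 dx):
integral_0^inf x^2*e^(-5x) dx=(1/5^3) integral_0^inf u^2*e^(-u) du
=Gamma(3)/5^3=2!/5^3=2/125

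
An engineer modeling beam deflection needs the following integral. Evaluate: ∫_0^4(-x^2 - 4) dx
Step 1: Find antiderivative F(x) = (-1/3)x^3-4x
Step 2: F(4) - F(0) = -112/3 - (0) = -112/3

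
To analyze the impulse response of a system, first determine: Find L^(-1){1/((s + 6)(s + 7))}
Partial fractions: 1/((s + 6)(s + 7)) = A/(s + 6) + B/(s + 7)
Cover-up: A = 1/(s + 7)|_{s = -6} = 1; B = 1/(s + 6)|_{s = -7} = -1
L^(-1) = e^(-6t) - e^(-7t)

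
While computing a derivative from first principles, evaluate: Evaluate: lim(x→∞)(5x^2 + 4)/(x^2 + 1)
Divide numerator and denominator by x^2:
lim (5+4/x^2)/(1+1/x^2)=5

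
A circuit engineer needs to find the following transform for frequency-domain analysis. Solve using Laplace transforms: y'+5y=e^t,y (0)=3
Take L: sY - 3+5Y=1/(s-1)
Y(s+5)=1/(s-1)+3
Y=1/((s-1)(s+5))+3/(s+5)
Partial fractions: 1/((s-1)(s+5))=(1/6)/(s-1) - (1/6)/(s+5)
So Y=(1/6)/(s-1)+(17/6)/(s+5)
Inverse Laplace transform (L^(-1){1/(s-1)}=e^t, L^(-1){1/(s+5)}=e^(-5t)):

Answer: y(t)=(1/6)·e^t+(17/6)·e^(-5t)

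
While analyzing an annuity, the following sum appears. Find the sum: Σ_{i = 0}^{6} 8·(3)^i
Geometric series: S = a(1 - r^n)/(1 - r)
a = 8, r = 3, n = 7
S = 8(1 - 2187)/-2 = 8744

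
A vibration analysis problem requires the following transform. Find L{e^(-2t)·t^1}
First shifting: L{e^(at)f(t)} = F(s-a)
L{t^1} = 1/s^2
Shift s → s+2: 1/(s+2)^2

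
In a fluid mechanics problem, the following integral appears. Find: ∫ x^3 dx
Using power rule: ∫ x^3 dx=1/4 x^4+C=(1/4)x^4+C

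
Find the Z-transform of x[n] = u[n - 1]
Using the time-shift property: Z{u[n-1]}=z^(-1)*z/(z-1)
=z^(0)/(z-1)

Answer: 1/(z-1)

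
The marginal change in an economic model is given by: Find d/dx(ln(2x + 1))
Chain rule: d/dx[ln(u)] = u'/u where u = 2x+1
u' = 2

Answer: (2)/(2x+1)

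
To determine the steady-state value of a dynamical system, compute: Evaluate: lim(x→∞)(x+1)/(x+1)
Divide numerator and denominator by x:
lim (1+1/x)/(1+1/x) = 1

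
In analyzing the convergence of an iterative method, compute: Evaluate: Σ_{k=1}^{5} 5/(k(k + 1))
Partial fractions: 5/(k(k + 1))=5/k - 5/(k + 1)
Telescoping sum: 5(1 - 1/6)=5·5/6

Answer: 25/6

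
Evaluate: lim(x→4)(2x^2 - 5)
Polynomial is continuous, so substitute x=4:
2·4^2-5=27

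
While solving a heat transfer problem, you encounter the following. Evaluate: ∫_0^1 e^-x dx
Antiderivative: -e^-x
Evaluate: -(e^-1 - 1)

Answer: (e^-1 - 1)/(-1)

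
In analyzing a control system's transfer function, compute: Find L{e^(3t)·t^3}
First shifting: L{e^(at)f(t)}=F(s-a)
L{t^3}=6/s^4
Shift s → s-3: 6/(s-3)^4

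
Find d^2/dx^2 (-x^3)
Apply power rule 2 times:
d^1: -3x^2
d^2: -6x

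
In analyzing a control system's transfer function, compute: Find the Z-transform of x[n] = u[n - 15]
Using the time-shift property: Z{u[n-15]}=z^(-15)*z/(z-1)
=z^(-14)/(z-1)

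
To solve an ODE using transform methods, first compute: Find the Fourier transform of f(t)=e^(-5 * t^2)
The Fourier transform of a Gaussian e^(-a * t^2) is sqrt(pi/a) * e^(-omega^2/(4a)).
With a = 5: F(omega) = sqrt(pi/5) * e^(-omega^2/20)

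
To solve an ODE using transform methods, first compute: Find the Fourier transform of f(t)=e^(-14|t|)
Using the standard pair: F{e^(-a|t|)}=2a/(a^2+omega^2)
With a=14: F(omega)=28/(196+omega^2)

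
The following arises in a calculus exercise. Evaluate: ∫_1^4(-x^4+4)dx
Step 1: Find antiderivative F(x) = (-1/5)x^5 + 4x
Step 2: F(4) - F(1) = -944/5 - (19/5) = -963/5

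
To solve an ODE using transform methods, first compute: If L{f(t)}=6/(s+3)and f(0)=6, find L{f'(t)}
L{f'(t)} = s·F(s) - f(0) = 6s/(s+3)-6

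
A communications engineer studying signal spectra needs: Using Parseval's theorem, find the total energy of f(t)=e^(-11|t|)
Parseval's theorem: E=integral |f(t)|^2 dt=(1/2pi) integral |F(omega)|^2 domega
E=integral_{-inf}^{inf} e^(-22|t|) dt=2*integral_0^inf e^(-22t) dt=2/(2*11)=1/11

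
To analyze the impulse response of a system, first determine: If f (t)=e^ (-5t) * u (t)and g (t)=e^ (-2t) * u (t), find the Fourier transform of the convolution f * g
By the convolution theorem: F{f*g}=F(omega)*G(omega)
F(omega)=1/(5+j*omega), G(omega)=1/(2+j*omega)
F{f*g}=1/((5+j*omega)(2+j*omega))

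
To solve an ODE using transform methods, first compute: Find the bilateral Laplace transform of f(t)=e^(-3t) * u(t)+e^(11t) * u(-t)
For e^(-3t)*u(t): L=1/(s + 3), Re(s) > -3
For e^(11t)*u(-t): L=-1/(s-11), Re(s) < 11
Combined: F(s)=1/(s + 3) - 1/(s-11), -3 < Re(s) < 11

Answer: 1/(s + 3) - 1/(s-11), ROC: -3 < Re(s) < 11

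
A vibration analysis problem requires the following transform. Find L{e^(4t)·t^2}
First shifting: L{e^(at)f(t)}=F(s-a)
L{t^2}=2/s^3
Shift s → s-4: 2/(s-4)^3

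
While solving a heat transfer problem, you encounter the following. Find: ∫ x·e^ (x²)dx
Let u=x², du=2x dx
∫ (1/2)e^u du=e^u/2+C

Answer: e^(x²)/2+C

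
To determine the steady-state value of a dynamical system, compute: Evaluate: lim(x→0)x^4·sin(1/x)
Squeeze theorem: -|x^4| ≤ x^4·sin(1/x) ≤ |x^4|
Since x^4 → 0 as x → 0, by squeeze theorem the limit is 0

Answer: 0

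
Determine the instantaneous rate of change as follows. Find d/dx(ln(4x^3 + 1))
Chain rule: d/dx[ln(u)]=u'/u where u=4x^3+1
u'=12x^2

Answer: (12x^2)/(4x^3+1)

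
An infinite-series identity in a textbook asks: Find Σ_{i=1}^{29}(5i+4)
= 5·Σ i+4·29 = 5·435+116 = 2291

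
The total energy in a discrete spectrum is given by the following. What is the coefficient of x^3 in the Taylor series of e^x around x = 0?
Taylor series of e^x = Σ x^n/n!
Coefficient of x^3 = 1/3! = 1/6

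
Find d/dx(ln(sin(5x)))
Chain rule: d/dx[ln(u)]=u'/u where u=sin(5x)
u'=5cos(5x)

Answer: (5cos(5x))/(sin(5x))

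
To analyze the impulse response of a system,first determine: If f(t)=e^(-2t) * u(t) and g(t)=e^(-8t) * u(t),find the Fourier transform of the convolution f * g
By the convolution theorem: F{f*g}=F(omega)*G(omega)
F(omega)=1/(2 + j*omega), G(omega)=1/(8 + j*omega)
F{f*g}=1/((2 + j*omega)(8 + j*omega))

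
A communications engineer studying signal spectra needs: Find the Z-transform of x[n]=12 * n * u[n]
Z{n*u[n]} = z/(z-1)^2
By linearity: Z{12*n*u[n]} = 12z/(z-1)^2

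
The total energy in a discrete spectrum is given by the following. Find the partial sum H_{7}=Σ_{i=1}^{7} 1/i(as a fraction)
H_7 = 1+1/2+1/3+...+1/7
= 363/140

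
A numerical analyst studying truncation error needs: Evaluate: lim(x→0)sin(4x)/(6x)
L'Hôpital (0/0): lim 4cos(4x)/6=4/6

Answer: 2/3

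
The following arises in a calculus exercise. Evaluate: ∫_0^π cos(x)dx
Antiderivative: sin(x)
Evaluate at bounds: [sin(1·π)/1] - [sin(1·0)/1]
= ((0) - (0))/1 = 0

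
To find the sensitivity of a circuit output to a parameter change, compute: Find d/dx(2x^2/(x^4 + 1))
Quotient rule: (f/g)' = (f'g - fg')/g²
f = 2x^2, f' = 4x
g = x^4+1, g' = 4x^3

Answer: (4x·(x^4+1)-8x^5)/(x^4+1)²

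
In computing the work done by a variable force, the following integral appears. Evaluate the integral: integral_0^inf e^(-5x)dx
integral_0^inf e^(-5x) dx = [-1/5*e^(-5x)]_0^inf
= 0 - (-1/5) = 1/5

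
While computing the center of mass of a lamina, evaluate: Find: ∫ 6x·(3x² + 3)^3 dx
Let u = 3x²+3, du = 6x dx
∫ u^3 du = u^4/4+C

Answer: (3x²+3)^4/4+C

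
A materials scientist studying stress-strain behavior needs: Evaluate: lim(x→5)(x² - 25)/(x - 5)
Factor: (x² - 25)=(x-5)(x+5)
Cancel (x-5): lim(x→5) (x+5)=10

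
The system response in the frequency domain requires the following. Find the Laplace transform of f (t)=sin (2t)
L{sin(wt)} = w/(s²+w²)
L{sin(2t)} = 2/(s²+4)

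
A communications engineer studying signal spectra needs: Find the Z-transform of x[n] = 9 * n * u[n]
Z{n*u[n]}=z/(z-1)^2
By linearity: Z{9*n*u[n]}=9z/(z-1)^2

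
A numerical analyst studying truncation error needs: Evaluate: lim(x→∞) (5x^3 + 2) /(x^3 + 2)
Divide numerator and denominator by x^3:
lim (5 + 2/x^3)/(1 + 2/x^3) = 5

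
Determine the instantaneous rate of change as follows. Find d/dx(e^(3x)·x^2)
Product rule: (fg)'=f'g + fg'
f=e^(3x), f'=3·e^(3x)
g=x^2, g'=2x

Answer: 3·e^(3x)·x^2 + 2·e^(3x)·x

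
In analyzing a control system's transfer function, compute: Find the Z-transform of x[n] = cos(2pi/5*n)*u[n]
Z{cos(w0*n)*u[n]} = z(z - cos(w0))/(z^2 - 2z*cos(w0) + 1)
With w0 = 2pi/5: X(z) = z(z - cos(2pi/5))/(z^2 - 2z*cos(2pi/5) + 1)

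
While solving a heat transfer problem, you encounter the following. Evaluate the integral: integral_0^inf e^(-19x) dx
integral_0^inf e^(-19x) dx=[-1/19*e^(-19x)]_0^inf
=0 - (-1/19)=1/19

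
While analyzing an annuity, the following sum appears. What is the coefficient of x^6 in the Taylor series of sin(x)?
sin(x) has only odd powers. Coefficient of x^6 = 0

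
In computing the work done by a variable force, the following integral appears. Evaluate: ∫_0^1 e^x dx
Antiderivative: e^x
Evaluate: (e^1 - 1)

Answer: e^1 - 1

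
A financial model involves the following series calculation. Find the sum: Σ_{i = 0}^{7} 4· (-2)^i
Geometric series: S = a(1 - r^n)/(1 - r)
a = 4, r = -2, n = 8
S = 4(1 - 256)/3 = -340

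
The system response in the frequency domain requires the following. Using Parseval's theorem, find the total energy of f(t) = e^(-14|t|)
Parseval's theorem: E = integral |f(t)|^2 dt = (1/2pi) integral |F(omega)|^2 domega
E = integral_{-inf}^{inf} e^(-28|t|) dt = 2*integral_0^inf e^(-28t) dt = 2/(2*14) = 1/14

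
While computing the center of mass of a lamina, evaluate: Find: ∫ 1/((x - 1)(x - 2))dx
Partial fractions: 1/((x-1)(x-2)) = A/(x-1) + B/(x-2)
A = -1, B = 1
∫ [-1· 1/(x-1) + 1· 1/(x-2)] dx
= (1)[ln|x-2| - ln|x-1|] + C

Answer: ln|(x-2)/(x-1)| + C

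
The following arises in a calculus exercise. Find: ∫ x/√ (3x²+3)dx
Let u=3x²+3, du=6x dx
∫ (1/6)·u^(-1/2) du=√u/3+C

Answer: √(3x²+3)/3+C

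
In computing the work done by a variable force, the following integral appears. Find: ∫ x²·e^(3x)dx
Integration by parts twice:
First: u=x², dv=e^(3x) dx => x²e^(3x)/3 - (2/3)∫ xe^(3x) dx
Second (∫ xe^(3x) dx): xe^(3x)/3 - e^(3x)/9
Combining: e^(3x)(x²/3 - 2x/9 + 2/27) + C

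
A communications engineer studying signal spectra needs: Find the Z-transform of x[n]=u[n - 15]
Using the time-shift property: Z{u[n-15]}=z^(-15)*z/(z-1)
=z^(-14)/(z-1)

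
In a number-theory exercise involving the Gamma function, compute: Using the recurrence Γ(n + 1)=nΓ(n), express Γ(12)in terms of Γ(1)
Γ(12)=11Γ(11)=11·10Γ(10)=...=11!·Γ(1)=39916800·Γ(1)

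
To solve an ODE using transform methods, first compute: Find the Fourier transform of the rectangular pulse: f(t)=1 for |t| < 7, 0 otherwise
F(omega)=integral from -7 to 7 of e^(-j*omega*t) dt
=2*sin(7*omega)/omega=14*sinc(7*omega/pi)

Answer: 2*sin(7*omega)/omega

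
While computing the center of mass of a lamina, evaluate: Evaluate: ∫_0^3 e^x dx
Antiderivative: e^x
Evaluate: (e^3-1)

Answer: e^3-1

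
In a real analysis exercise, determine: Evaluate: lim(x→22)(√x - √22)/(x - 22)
Multiply by conjugate (√x+√22)/(√x+√22):
= (x - 22)/((x - 22)(√x+√22)) = 1/(√x+√22)
As x → 22: 1/(2√22)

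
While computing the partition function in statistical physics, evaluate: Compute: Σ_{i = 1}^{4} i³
Using formula: Σ i^3=[n(n+1)/2]²=[4·5/2]²=100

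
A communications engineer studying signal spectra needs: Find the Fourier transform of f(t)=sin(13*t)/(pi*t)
sin(W*t)/(pi*t) = (W/pi)*sinc(W*t/pi) is the impulse response of the ideal low-pass filter with cutoff W (here W = 13).
Its Fourier transform is a rectangular function:
F(omega) = 1 for |omega| < 13, 0 otherwise

Answer: rect(omega/26) [i.e., 1 for |omega| < 13, 0 otherwise]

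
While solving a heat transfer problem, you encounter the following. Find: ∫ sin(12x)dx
Using substitution u = 12x: ∫ sin(u) du/12 = -cos(u)/12 + C

Answer: (-1/12)cos(12x) + C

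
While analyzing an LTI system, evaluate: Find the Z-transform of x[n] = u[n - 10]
Using the time-shift property: Z{u[n-10]}=z^(-10)*z/(z-1)
=z^(-9)/(z-1)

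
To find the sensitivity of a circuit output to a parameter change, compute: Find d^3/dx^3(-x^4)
Apply power rule 3 times:
d^1: -4x^3
d^2: -12x^2
d^3: -24x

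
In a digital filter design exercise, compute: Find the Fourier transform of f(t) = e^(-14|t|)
Using the standard pair: F{e^(-a|t|)}=2a/(a^2 + omega^2)
With a=14: F(omega)=28/(196 + omega^2)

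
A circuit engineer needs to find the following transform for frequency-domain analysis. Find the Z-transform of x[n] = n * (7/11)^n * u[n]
Using the property Z{n*a^n*u[n]}=az/(z-a)^2
With a=7/11: X(z)=(7/11)z/(z - 7/11)^2, |z| > 7/11

Answer: (7/11)z/(z - 7/11)^2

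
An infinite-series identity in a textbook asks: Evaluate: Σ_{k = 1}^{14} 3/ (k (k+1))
Partial fractions: 3/(k(k + 1))=3/k - 3/(k + 1)
Telescoping sum: 3(1 - 1/15)=3·14/15

Answer: 14/5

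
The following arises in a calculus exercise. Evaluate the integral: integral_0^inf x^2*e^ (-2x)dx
This is a Gamma integral. Substitute u = 2x (du = 2 dx):
integral_0^inf x^2 * e^(-2x) dx = (1/2^3) integral_0^inf u^2 * e^(-u) du
= Gamma(3)/2^3 = 2!/2^3 = 2/8

Answer: 1/4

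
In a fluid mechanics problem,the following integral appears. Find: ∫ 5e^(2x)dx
Since d/dx[e^(2x)]=2e^(2x), we get 5/2 e^(2x) + C

Answer: (5/2)e^(2x) + C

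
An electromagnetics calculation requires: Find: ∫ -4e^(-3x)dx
Since d/dx[e^(-3x)] = -3e^(-3x), we get 4/3 e^(-3x) + C

Answer: (4/3)e^(-3x) + C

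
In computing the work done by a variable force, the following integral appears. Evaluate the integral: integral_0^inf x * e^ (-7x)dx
This is a Gamma integral. Substitute u=7x (du=7 dx):
integral_0^inf x*e^(-7x) dx=(1/7^2) integral_0^inf u^1*e^(-u) du
=Gamma(2)/7^2=1!/7^2=1/49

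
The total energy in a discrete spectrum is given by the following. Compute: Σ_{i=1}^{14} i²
Using formula: Σ i^2=n(n + 1)(2n + 1)/6=14·15·29/6=1015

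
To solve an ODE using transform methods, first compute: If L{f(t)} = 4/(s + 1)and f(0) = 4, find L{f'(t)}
L{f'(t)}=s·F(s) - f(0)=4s/(s + 1) - 4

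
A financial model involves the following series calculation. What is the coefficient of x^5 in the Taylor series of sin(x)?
sin(x)=Σ (-1)^k x^(2k + 1)/(2k + 1)!
For x^5: (-1)^2/5!=1/120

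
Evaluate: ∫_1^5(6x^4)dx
Step 1: Find antiderivative F(x)=(6/5)x^5
Step 2: F(5) - F(1)=3750 - (6/5)=18744/5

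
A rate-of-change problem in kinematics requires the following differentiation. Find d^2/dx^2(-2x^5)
Apply power rule 2 times:
d^1: -10x^4
d^2: -40x^3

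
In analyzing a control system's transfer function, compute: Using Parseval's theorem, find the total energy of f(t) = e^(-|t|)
Parseval's theorem: E = integral |f(t)|^2 dt = (1/2pi) integral |F(omega)|^2 domega
E = integral_{-inf}^{inf} e^(-2|t|) dt = 2*integral_0^inf e^(-2t) dt = 2/(2*1) = 1/1

Answer: 1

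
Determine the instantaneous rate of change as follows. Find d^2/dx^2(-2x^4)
Apply power rule 2 times:
d^1: -8x^3
d^2: -24x^2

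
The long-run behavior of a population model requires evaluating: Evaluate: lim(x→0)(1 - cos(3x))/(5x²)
Using 1-cos(u) ≈ u²/2 for small u:
(1-cos(3x)) ≈ (3x)²/2 = 9x²/2
So limit = 9/(2·5) = 9/10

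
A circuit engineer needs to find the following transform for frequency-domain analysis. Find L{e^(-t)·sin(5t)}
First shifting: L{e^(at)f(t)}=F(s-a)
L{sin(5t)}=5/(s²+25)
Shift: 5/((s+1)²+25)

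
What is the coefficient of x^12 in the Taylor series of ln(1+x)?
ln(1+x)=Σ (-1)^(n+1) x^n/n
Coefficient of x^12=(-1)^13/12=-1/12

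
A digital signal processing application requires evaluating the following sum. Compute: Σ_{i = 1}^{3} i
Using formula: Σ i^1 = n(n+1)/2 = 3·4/2 = 6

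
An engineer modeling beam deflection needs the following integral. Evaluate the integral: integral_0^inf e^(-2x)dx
integral_0^inf e^(-2x) dx = [-1/2 * e^(-2x)]_0^inf
= 0 - (-1/2) = 1/2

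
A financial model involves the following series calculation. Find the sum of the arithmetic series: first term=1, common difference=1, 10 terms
Last term: a_n = 1+(10-1)·1 = 10
Sum = n(a_1+a_n)/2 = 10(1+10)/2 = 55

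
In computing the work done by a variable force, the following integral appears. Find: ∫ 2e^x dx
Since d/dx[e^x] = +e^x, we get 2e^x+C

Answer: 2e^x+C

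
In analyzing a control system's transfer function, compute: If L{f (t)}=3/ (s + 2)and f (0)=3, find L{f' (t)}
L{f'(t)}=s·F(s) - f(0)=3s/(s + 2) - 3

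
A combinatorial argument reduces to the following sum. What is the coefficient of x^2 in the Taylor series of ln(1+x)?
ln(1+x)=Σ (-1)^(n+1) x^n/n
Coefficient of x^2=(-1)^3/2=-1/2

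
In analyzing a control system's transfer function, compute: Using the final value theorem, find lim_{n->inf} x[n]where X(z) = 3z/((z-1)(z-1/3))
Final value theorem: lim x[n] = lim_{z->1} (z-1)*X(z)
(z-1)*X(z) = 3z/(z-1/3)
As z->1: 3/(1-1/3) = 3/(2/3) = 9/2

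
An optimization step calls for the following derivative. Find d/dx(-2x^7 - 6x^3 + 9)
Power rule: d/dx(ax^n)=n·a·x^(n-1)
Term by term: -14·x^6-18·x^2

Answer: -14x^6-18x^2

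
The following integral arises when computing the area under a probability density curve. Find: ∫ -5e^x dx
Since d/dx[e^x]=+e^x, we get -5e^x+C

Answer: -5e^x+C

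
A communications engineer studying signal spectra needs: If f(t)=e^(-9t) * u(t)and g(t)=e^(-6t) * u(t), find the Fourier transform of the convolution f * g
By the convolution theorem: F{f * g}=F(omega) * G(omega)
F(omega)=1/(9+j * omega), G(omega)=1/(6+j * omega)
F{f * g}=1/((9+j * omega)(6+j * omega))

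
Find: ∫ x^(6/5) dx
Power rule: ∫ x^(6/5) dx=x^(11/5)/(11/5) + C

Answer: (5/11)·x^(11/5) + C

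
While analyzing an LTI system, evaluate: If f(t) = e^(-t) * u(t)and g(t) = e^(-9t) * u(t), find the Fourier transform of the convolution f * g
By the convolution theorem: F{f * g}=F(omega) * G(omega)
F(omega)=1/(1 + j * omega), G(omega)=1/(9 + j * omega)
F{f * g}=1/((1 + j * omega)(9 + j * omega))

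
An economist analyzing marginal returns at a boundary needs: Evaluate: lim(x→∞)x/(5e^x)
Apply L'Hôpital 1 times (∞/∞ each time):
Eventually get 1!/(5e^x) → 0

Answer: 0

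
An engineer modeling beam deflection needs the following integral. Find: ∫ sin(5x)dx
Using substitution u=5x: ∫ sin(u) du/5=-cos(u)/5+C

Answer: (-1/5)cos(5x)+C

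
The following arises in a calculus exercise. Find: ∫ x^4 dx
Using power rule: ∫ x^4 dx = 1/5 x^5 + C = (1/5)x^5 + C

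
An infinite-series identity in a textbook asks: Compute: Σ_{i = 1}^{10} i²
Using formula: Σ i^2=n(n + 1)(2n + 1)/6=10·11·21/6=385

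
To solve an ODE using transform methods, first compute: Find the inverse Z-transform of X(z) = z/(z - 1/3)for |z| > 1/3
Standard pair: z/(z-a) <-> a^n * u[n] for causal signals
With a=1/3: x[n]=(1/3)^n * u[n]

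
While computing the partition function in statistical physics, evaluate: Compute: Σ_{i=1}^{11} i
Using formula: Σ i^1=n(n + 1)/2=11·12/2=66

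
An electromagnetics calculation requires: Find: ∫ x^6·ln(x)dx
By parts: u = ln(x), dv = x^6 dx
du = 1/x dx, v = x^7/7
= x^7·ln(x)/7 - ∫ x^6/7 dx
= x^7·ln(x)/7 - x^7/49+C

Answer: x^7(ln(x)/7-1/49)+C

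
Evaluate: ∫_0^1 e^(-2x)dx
Antiderivative: (1/(-2))e^(-2x)
Evaluate: (1/(-2))(e^-2-1)

Answer: (e^-2-1)/(-2)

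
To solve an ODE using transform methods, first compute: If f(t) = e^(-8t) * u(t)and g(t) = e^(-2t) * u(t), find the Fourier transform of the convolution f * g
By the convolution theorem: F{f*g}=F(omega)*G(omega)
F(omega)=1/(8 + j*omega), G(omega)=1/(2 + j*omega)
F{f*g}=1/((8 + j*omega)(2 + j*omega))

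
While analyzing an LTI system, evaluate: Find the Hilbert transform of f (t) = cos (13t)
The Hilbert transform shifts each frequency component by -pi/2.
H{cos(wt)}=sin(wt)
With w=13: H{cos(13t)}=sin(13t)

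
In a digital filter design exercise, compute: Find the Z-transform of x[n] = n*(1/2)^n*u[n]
Using the property Z{n*a^n*u[n]}=az/(z-a)^2
With a=1/2: X(z)=(1/2)z/(z - 1/2)^2, |z| > 1/2

Answer: (1/2)z/(z - 1/2)^2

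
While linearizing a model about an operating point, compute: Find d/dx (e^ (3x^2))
Chain rule: d/dx[e^u] = e^u · u' where u = 3x^2
u' = 6x

Answer: 6x·e^(3x^2)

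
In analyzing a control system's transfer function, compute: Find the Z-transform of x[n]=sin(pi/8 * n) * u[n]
Z{sin(w0*n)*u[n]}=z*sin(w0)/(z^2-2z*cos(w0)+1)
With w0=pi/8: X(z)=z*sin(pi/8)/(z^2-2z*cos(pi/8)+1)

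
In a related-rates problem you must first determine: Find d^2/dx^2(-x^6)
Apply power rule 2 times:
d^1: -6x^5
d^2: -30x^4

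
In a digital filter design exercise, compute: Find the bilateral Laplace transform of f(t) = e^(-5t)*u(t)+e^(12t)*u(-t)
For e^(-5t) * u(t): L=1/(s+5), Re(s) > -5
For e^(12t) * u(-t): L=-1/(s-12), Re(s) < 12
Combined: F(s)=1/(s+5)-1/(s-12), -5 < Re(s) < 12

Answer: 1/(s+5)-1/(s-12), ROC: -5 < Re(s) < 12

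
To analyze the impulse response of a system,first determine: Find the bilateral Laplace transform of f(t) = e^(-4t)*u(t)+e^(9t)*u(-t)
For e^(-4t) * u(t): L=1/(s + 4), Re(s) > -4
For e^(9t) * u(-t): L=-1/(s-9), Re(s) < 9
Combined: F(s)=1/(s + 4) - 1/(s-9), -4 < Re(s) < 9

Answer: 1/(s + 4) - 1/(s-9), ROC: -4 < Re(s) < 9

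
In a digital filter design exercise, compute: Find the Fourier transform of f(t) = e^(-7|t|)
Using the standard pair: F{e^(-a|t|)} = 2a/(a^2+omega^2)
With a = 7: F(omega) = 14/(49+omega^2)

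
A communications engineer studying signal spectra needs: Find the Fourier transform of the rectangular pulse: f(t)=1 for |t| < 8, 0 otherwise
F(omega)=integral from -8 to 8 of e^(-j * omega * t) dt
=2 * sin(8 * omega)/omega=16 * sinc(8 * omega/pi)

Answer: 2 * sin(8 * omega)/omega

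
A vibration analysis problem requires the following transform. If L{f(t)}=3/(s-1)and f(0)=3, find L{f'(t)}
L{f'(t)} = s·F(s) - f(0) = 3s/(s-1)-3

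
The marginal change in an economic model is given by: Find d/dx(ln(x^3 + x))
Chain rule: d/dx[ln(u)]=u'/u where u=x^3 + x
u'=3x^2 + 1

Answer: (3x^2 + 1)/(x^3 + x)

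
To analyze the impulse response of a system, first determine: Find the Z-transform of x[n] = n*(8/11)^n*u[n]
Using the property Z{n * a^n * u[n]} = az/(z-a)^2
With a = 8/11: X(z) = (8/11)z/(z - 8/11)^2, |z| > 8/11

Answer: (8/11)z/(z - 8/11)^2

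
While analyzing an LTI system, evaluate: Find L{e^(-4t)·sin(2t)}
First shifting: L{e^(at)f(t)} = F(s-a)
L{sin(2t)} = 2/(s² + 4)
Shift: 2/((s + 4)² + 4)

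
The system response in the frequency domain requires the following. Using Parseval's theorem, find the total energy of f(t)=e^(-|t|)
Parseval's theorem: E = integral |f(t)|^2 dt = (1/2pi) integral |F(omega)|^2 domega
E = integral_{-inf}^{inf} e^(-2|t|) dt = 2*integral_0^inf e^(-2t) dt = 2/(2*1) = 1/1

Answer: 1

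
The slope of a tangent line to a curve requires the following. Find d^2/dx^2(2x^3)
Apply power rule 2 times:
d^1: 6x^2
d^2: 12x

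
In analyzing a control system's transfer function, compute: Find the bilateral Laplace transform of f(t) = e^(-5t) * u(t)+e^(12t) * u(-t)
For e^(-5t)*u(t): L = 1/(s + 5), Re(s) > -5
For e^(12t)*u(-t): L = -1/(s-12), Re(s) < 12
Combined: F(s) = 1/(s + 5) - 1/(s-12), -5 < Re(s) < 12

Answer: 1/(s + 5) - 1/(s-12), ROC: -5 < Re(s) < 12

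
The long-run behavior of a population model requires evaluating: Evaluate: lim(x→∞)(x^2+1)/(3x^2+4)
Divide numerator and denominator by x^2:
lim (1+1/x^2)/(3+4/x^2)=1/3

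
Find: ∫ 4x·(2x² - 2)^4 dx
Let u = 2x² - 2, du = 4x dx
∫ u^4 du = u^5/5 + C

Answer: (2x² - 2)^5/5 + C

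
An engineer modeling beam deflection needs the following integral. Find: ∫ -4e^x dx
Since d/dx[e^x] = +e^x, we get -4e^x+C

Answer: -4e^x+C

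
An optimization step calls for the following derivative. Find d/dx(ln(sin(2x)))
Chain rule: d/dx[ln(u)] = u'/u where u = sin(2x)
u' = 2cos(2x)

Answer: (2cos(2x))/(sin(2x))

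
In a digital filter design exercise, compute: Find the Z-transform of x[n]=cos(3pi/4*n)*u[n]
Z{cos(w0*n)*u[n]} = z(z - cos(w0))/(z^2 - 2z*cos(w0) + 1)
With w0 = 3pi/4: X(z) = z(z - cos(3pi/4))/(z^2 - 2z*cos(3pi/4) + 1)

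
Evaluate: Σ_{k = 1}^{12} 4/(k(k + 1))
Partial fractions: 4/(k(k+1)) = 4/k - 4/(k+1)
Telescoping sum: 4(1-1/13) = 4·12/13

Answer: 48/13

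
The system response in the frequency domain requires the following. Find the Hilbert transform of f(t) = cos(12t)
The Hilbert transform shifts each frequency component by -pi/2.
H{cos(wt)}=sin(wt)
With w=12: H{cos(12t)}=sin(12t)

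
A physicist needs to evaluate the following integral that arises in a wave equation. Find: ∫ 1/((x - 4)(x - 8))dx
Partial fractions: 1/((x-4)(x-8))=A/(x-4) + B/(x-8)
A=-1/4, B=1/4
∫ [-1/4· 1/(x-4) + 1/4· 1/(x-8)] dx
=(1/4)[ln|x-8| - ln|x-4|] + C

Answer: (1/4)·ln|(x-8)/(x-4)| + C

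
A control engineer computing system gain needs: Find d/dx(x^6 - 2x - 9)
Power rule: d/dx(ax^n)=n·a·x^(n-1)
Term by term: 6·x^5 - 2

Answer: 6x^5 - 2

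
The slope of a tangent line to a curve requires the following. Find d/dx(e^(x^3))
Chain rule: d/dx[e^u]=e^u · u' where u=x^3
u'=3x^2

Answer: 3x^2·e^(x^3)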